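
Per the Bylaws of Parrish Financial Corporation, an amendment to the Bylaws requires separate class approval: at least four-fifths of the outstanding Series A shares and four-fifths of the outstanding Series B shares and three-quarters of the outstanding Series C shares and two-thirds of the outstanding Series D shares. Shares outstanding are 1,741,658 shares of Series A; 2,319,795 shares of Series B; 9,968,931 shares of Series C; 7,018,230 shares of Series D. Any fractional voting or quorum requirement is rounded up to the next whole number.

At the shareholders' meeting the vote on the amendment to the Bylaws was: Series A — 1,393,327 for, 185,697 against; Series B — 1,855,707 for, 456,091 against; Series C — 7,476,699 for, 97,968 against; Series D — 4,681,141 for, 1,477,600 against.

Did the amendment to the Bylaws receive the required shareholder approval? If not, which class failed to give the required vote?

Not approved — the Series B shares did not give the required vote.

Series A: 4/5 of 1741658 = 1393326.40, rounded up to 1393327; 1,393,327 required, 1,393,327 in favor — approved.
Series B: 4/5 of 2319795 = 1855836; 1,855,836 required, 1,855,707 in favor — not approved.
Series C: 3/4 of 9968931 = 7476698.25, rounded up to 7476699; 7,476,699 required, 7,476,699 in favor — approved.
Series D: 2/3 of 7018230 = 4678820; 4,678,820 required, 4,681,141 in favor — approved.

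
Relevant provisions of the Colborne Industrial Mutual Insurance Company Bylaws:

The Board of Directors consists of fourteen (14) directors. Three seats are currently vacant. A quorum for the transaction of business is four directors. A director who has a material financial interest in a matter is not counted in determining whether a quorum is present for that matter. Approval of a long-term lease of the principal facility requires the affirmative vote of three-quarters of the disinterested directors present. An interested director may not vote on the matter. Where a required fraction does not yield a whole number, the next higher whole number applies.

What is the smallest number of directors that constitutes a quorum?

The quorum is fixed at 4.

4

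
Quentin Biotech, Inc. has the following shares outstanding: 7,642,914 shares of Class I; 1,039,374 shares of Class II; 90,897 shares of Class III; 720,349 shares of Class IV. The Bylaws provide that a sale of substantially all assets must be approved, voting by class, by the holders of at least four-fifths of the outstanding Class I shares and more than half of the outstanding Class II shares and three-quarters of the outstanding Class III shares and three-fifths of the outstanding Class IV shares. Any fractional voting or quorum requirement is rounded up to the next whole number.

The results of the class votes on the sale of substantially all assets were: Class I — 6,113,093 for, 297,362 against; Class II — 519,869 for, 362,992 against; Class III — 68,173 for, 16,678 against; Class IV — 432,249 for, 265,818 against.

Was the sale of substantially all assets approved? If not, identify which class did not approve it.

Class I: 4/5 of 7642914 = 6114331.20, rounded up to 6114332; 6,114,332 required, 6,113,093 in favor — not approved.
Class II: a majority of 1039374 is 519688; 519,688 required, 519,869 in favor — approved.
Class III: 3/4 of 90897 = 68172.75, rounded up to 68173; 68,173 required, 68,173 in favor — approved.
Class IV: 3/5 of 720349 = 432209.40, rounded up to 432210; 432,210 required, 432,249 in favor — approved.

Not approved — the Class I shares did not give the required vote.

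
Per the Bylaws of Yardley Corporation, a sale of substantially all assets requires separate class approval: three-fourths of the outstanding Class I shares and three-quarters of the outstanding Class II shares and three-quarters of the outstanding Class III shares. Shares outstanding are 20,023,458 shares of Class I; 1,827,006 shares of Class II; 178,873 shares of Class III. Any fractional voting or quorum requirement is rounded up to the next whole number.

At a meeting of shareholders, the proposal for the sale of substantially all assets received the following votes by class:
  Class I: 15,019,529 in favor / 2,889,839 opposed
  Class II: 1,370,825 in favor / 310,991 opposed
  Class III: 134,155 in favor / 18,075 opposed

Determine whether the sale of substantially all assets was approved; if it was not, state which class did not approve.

Approved — every class gave the required vote.

Class I: 3/4 of 20023458 = 15017593.50, rounded up to 15017594; 15,017,594 required, 15,019,529 in favor — approved.
Class II: 3/4 of 1827006 = 1370254.50, rounded up to 1370255; 1,370,255 required, 1,370,825 in favor — approved.
Class III: 3/4 of 178873 = 134154.75, rounded up to 134155; 134,155 required, 134,155 in favor — approved.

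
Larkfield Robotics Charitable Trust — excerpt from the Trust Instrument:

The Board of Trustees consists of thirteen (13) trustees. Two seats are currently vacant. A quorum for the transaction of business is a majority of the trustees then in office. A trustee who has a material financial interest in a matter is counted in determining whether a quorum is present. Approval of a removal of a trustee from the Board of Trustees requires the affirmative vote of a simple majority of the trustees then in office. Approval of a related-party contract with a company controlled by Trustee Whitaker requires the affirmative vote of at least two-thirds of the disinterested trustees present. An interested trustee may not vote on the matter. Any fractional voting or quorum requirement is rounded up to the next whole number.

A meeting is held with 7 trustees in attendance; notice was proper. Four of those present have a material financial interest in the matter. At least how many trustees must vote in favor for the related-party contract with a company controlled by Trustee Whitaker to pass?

The related-party contract with a company controlled by Trustee Whitaker requires two-thirds of the disinterested trustees present (7 − 4 = 3).
2/3 of 3 = 2.

2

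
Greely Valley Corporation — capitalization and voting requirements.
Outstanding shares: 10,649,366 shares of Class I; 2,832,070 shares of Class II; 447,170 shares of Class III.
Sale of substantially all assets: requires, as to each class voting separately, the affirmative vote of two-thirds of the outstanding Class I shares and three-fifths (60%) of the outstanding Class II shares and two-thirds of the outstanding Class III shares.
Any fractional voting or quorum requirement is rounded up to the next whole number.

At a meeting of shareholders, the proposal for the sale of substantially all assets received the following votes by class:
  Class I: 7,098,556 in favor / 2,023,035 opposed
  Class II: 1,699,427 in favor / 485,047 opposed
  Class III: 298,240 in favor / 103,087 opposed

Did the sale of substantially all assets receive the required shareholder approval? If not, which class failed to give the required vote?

Class I: 2/3 of 10649366 = 7099577.33, rounded up to 7099578; 7,099,578 required, 7,098,556 in favor — not approved.
Class II: 3/5 of 2832070 = 1699242; 1,699,242 required, 1,699,427 in favor — approved.
Class III: 2/3 of 447170 = 298113.33, rounded up to 298114; 298,114 required, 298,240 in favor — approved.

Not approved — the Class I shares did not give the required vote.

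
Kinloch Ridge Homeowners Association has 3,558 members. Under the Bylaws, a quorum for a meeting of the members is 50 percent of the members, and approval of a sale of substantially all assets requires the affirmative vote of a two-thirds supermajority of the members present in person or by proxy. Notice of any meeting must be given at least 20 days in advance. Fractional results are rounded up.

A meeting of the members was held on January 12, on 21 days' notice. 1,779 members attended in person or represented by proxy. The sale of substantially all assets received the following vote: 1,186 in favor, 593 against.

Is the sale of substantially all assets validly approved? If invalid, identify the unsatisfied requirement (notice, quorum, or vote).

Notice: 21 days given; 20 required. Satisfied.
Quorum: 50% of 3,558 = 1,779; 1,779 present. Satisfied.
Vote: requires two-thirds of those present (1,779); 2/3 of 1779 = 1186, so 1,186 needed; 1,186 in favor. Satisfied.

Valid — all requirements satisfied.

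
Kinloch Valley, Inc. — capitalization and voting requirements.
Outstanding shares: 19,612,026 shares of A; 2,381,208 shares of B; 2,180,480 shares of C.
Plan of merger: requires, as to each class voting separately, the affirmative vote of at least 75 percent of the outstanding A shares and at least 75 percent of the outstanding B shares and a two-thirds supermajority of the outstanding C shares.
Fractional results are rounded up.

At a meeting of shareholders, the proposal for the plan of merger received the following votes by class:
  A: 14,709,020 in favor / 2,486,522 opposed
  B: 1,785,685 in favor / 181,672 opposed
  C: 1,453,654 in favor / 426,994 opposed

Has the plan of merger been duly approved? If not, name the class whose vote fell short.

A: 3/4 of 19612026 = 14709019.50, rounded up to 14709020; 14,709,020 required, 14,709,020 in favor — approved.
B: 3/4 of 2381208 = 1785906; 1,785,906 required, 1,785,685 in favor — not approved.
C: 2/3 of 2180480 = 1453653.33, rounded up to 1453654; 1,453,654 required, 1,453,654 in favor — approved.

Not approved — the B shares did not give the required vote.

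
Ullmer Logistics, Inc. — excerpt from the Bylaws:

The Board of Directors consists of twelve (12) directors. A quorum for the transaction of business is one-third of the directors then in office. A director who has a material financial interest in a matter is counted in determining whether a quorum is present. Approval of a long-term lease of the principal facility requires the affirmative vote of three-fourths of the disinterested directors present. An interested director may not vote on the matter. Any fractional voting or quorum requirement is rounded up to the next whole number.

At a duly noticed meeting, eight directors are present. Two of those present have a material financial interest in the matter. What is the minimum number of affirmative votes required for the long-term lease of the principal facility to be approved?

5

The long-term lease of the principal facility requires three-fourths of the disinterested directors present (8 − 2 = 6).
3/4 of 6 = 4.50, rounded up to 5.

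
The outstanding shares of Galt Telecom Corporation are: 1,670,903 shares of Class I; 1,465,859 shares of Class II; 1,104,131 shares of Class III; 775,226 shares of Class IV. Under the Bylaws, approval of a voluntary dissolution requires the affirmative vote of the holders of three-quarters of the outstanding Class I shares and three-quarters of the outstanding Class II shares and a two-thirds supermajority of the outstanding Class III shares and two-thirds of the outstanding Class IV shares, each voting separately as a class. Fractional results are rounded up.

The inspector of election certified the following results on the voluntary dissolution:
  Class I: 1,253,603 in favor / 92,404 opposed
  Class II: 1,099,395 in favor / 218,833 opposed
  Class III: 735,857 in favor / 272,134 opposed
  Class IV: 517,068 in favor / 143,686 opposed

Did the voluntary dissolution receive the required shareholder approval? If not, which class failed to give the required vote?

Class I: 3/4 of 1670903 = 1253177.25, rounded up to 1253178; 1,253,178 required, 1,253,603 in favor — approved.
Class II: 3/4 of 1465859 = 1099394.25, rounded up to 1099395; 1,099,395 required, 1,099,395 in favor — approved.
Class III: 2/3 of 1104131 = 736087.33, rounded up to 736088; 736,088 required, 735,857 in favor — not approved.
Class IV: 2/3 of 775226 = 516817.33, rounded up to 516818; 516,818 required, 517,068 in favor — approved.

Not approved — the Class III shares did not give the required vote.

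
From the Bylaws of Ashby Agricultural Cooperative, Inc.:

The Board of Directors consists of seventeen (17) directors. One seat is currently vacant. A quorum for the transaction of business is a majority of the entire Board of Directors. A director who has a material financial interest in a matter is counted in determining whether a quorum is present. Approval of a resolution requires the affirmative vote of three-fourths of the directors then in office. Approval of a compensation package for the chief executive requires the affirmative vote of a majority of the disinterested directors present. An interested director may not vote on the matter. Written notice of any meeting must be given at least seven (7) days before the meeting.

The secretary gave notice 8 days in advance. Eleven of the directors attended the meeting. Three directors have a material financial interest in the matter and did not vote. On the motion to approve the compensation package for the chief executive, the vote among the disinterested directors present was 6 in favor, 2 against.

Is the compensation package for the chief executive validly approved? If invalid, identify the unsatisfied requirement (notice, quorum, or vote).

Notice: 8 days given; 7 required (8 ≥ 7). Satisfied.
Quorum: 11 present (interested directors count toward quorum); quorum is 9. Satisfied.
Vote: the compensation package for the chief executive requires a majority of the disinterested directors present (11 − 3 = 8). A majority of 8 is 5, so 5 affirmative votes are needed; 6 voted in favor. Satisfied.

Valid — all requirements satisfied.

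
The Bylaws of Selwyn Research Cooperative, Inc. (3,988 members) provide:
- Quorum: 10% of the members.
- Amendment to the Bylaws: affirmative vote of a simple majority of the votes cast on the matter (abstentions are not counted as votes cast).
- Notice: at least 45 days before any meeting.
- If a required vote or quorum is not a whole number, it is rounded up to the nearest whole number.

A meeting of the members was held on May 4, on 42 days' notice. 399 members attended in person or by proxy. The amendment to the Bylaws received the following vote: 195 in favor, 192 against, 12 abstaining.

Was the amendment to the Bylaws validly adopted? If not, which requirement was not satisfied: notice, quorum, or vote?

Invalid — notice requirement not satisfied.

Notice: 42 days given; 45 required. Not satisfied.
Quorum: 10% of 3,988 = 398.80, rounded up to 399; 399 present. Satisfied.
Vote: requires a majority of the votes cast (399 − 12 abstaining = 387); a majority of 387 is 194, so 194 needed; 195 in favor. Satisfied.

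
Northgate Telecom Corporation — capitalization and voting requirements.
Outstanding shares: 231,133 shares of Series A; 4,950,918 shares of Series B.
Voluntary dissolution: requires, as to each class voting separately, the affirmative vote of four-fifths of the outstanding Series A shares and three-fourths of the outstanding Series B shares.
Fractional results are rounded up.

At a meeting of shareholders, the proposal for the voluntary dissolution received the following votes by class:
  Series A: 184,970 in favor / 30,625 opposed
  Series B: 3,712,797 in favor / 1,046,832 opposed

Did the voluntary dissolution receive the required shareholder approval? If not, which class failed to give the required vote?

Series A: 4/5 of 231133 = 184906.40, rounded up to 184907; 184,907 required, 184,970 in favor — approved.
Series B: 3/4 of 4950918 = 3713188.50, rounded up to 3713189; 3,713,189 required, 3,712,797 in favor — not approved.

Not approved — the Series B shares did not give the required vote.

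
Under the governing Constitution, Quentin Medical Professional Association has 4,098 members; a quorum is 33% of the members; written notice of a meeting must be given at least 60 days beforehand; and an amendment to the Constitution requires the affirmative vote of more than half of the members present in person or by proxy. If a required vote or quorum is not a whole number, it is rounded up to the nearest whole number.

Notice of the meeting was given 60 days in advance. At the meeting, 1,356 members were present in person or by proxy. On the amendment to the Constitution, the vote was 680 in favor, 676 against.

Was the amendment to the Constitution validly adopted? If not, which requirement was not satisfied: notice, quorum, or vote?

Notice: 60 days given; 60 required. Satisfied.
Quorum: 33% of 4,098 = 1,352.34, rounded up to 1,353; 1,356 present. Satisfied.
Vote: requires a majority of those present (1,356); a majority of 1356 is 679, so 679 needed; 680 in favor. Satisfied.

Valid — all requirements satisfied.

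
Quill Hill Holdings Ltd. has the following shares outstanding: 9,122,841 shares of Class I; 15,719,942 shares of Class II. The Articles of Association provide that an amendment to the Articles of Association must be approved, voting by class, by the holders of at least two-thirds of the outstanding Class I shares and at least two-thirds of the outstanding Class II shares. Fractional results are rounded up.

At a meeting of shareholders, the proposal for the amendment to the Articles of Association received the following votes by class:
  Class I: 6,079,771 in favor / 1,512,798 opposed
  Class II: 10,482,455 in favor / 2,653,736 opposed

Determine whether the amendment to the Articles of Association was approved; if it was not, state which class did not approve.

Class I: 2/3 of 9122841 = 6081894; 6,081,894 required, 6,079,771 in favor — not approved.
Class II: 2/3 of 15719942 = 10479961.33, rounded up to 10479962; 10,479,962 required, 10,482,455 in favor — approved.

Not approved — the Class I shares did not give the required vote.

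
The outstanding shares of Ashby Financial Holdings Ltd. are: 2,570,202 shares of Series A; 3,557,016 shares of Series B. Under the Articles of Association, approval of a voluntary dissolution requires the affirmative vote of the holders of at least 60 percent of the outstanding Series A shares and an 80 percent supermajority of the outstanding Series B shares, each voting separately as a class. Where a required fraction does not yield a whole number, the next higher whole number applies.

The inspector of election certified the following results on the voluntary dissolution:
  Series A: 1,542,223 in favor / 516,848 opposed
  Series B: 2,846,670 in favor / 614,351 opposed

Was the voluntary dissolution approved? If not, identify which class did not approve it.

Approved — every class gave the required vote.

Series A: 3/5 of 2570202 = 1542121.20, rounded up to 1542122; 1,542,122 required, 1,542,223 in favor — approved.
Series B: 4/5 of 3557016 = 2845612.80, rounded up to 2845613; 2,845,613 required, 2,846,670 in favor — approved.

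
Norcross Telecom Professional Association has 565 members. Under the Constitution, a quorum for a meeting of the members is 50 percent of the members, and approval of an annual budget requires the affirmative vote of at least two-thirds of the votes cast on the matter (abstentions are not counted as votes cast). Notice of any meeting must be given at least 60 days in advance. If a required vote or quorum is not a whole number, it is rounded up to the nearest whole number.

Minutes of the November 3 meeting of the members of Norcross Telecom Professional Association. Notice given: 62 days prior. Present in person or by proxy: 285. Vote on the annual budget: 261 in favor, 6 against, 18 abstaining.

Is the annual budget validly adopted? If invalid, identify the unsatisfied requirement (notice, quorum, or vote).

Valid — all requirements satisfied.

Notice: 62 days given; 60 required. Satisfied.
Quorum: 50% of 565 = 282.50, rounded up to 283; 285 present. Satisfied.
Vote: requires two-thirds of the votes cast (285 − 18 abstaining = 267); 2/3 of 267 = 178, so 178 needed; 261 in favor. Satisfied.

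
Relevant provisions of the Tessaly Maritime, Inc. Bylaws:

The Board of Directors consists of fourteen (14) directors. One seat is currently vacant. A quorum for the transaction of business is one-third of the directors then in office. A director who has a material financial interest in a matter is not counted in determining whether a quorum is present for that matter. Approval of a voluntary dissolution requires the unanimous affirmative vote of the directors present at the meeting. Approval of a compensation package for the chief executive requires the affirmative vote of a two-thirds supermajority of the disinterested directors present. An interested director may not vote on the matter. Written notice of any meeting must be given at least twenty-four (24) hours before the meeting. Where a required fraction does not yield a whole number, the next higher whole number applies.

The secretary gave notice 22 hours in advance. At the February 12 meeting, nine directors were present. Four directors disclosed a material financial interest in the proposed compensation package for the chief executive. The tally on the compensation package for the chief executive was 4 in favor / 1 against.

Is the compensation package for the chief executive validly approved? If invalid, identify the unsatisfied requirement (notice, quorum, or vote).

Invalid — notice requirement not satisfied.

Notice: 22 hours given; 24 required (22 < 24). Not satisfied.
Quorum: 9 present, but the 4 interested directors do not count, leaving 5. Quorum is 5. Satisfied.
Vote: the compensation package for the chief executive requires two-thirds of the disinterested directors present (9 − 4 = 5). 2/3 of 5 = 3.33, rounded up to 4, so 4 affirmative votes are needed; 4 voted in favor. Satisfied.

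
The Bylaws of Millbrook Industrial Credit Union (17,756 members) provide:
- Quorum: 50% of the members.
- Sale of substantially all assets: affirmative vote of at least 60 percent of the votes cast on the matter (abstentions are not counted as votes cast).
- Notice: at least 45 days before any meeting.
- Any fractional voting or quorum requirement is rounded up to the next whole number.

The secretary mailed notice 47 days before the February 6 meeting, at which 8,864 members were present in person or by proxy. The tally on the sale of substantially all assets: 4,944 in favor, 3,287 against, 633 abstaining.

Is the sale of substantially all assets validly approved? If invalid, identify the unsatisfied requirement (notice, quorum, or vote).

Notice: 47 days given; 45 required. Satisfied.
Quorum: 50% of 17,756 = 8,878; 8,864 present. Not satisfied.
Vote: requires three-fifths of the votes cast (8,864 − 633 abstaining = 8,231); 3/5 of 8231 = 4938.60, rounded up to 4939, so 4,939 needed; 4,944 in favor. Satisfied.

Invalid — quorum requirement not satisfied.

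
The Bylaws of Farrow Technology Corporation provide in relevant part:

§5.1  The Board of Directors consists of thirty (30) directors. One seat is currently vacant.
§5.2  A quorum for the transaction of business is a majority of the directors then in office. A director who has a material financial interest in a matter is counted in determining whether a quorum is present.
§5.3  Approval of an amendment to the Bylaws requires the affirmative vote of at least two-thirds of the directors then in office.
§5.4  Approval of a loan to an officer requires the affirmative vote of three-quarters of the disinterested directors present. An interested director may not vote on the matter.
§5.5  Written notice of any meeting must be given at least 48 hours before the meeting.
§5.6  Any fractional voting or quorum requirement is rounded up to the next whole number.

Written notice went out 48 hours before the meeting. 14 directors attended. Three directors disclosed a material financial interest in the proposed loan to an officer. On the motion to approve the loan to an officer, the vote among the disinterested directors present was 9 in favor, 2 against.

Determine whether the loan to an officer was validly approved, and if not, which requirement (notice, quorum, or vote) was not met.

Notice: 48 hours given; 48 required (48 ≥ 48). Satisfied.
Quorum: 14 present (interested directors count toward quorum); quorum is 15. Not satisfied.
Vote: the loan to an officer requires three-fourths of the disinterested directors present (14 − 3 = 11). 3/4 of 11 = 8.25, rounded up to 9, so 9 affirmative votes are needed; 9 voted in favor. Satisfied. (Moot — without a quorum no business can be validly transacted.)

Invalid — quorum requirement not satisfied.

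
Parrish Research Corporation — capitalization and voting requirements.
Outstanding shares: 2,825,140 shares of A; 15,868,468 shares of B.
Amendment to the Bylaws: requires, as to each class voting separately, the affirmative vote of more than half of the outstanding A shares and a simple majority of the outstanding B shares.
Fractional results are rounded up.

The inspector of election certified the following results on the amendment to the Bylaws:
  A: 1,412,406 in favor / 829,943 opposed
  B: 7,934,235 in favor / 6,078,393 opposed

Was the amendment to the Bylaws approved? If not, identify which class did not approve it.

A: a majority of 2825140 is 1412571; 1,412,571 required, 1,412,406 in favor — not approved.
B: a majority of 15868468 is 7934235; 7,934,235 required, 7,934,235 in favor — approved.

Not approved — the A shares did not give the required vote.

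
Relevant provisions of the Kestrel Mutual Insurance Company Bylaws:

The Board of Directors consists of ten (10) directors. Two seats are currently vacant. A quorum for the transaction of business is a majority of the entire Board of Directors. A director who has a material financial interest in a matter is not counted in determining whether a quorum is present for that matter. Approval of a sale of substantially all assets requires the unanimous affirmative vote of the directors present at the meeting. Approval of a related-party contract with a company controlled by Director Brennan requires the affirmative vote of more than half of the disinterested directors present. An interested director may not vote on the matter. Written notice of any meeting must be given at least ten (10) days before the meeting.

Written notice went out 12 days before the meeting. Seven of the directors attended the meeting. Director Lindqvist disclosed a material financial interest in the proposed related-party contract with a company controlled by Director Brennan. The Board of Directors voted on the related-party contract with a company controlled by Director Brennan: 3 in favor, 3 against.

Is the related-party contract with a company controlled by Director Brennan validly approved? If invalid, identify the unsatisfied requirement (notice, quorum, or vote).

Notice: 12 days given; 10 required (12 ≥ 10). Satisfied.
Quorum: 7 present, but the 1 interested director does not count, leaving 6. Quorum is 6. Satisfied.
Vote: the related-party contract with a company controlled by Director Brennan requires a majority of the disinterested directors present (7 − 1 = 6). A majority of 6 is 4, so 4 affirmative votes are needed; 3 voted in favor. Not satisfied.

Invalid — vote requirement not satisfied.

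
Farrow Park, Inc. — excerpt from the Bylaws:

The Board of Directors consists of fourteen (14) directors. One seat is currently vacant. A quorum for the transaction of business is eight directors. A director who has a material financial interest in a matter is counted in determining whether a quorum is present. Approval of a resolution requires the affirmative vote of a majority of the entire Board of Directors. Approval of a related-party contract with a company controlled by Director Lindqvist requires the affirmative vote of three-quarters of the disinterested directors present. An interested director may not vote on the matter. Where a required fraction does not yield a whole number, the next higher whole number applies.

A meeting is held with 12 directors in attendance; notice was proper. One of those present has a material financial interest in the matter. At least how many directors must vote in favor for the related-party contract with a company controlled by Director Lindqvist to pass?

The related-party contract with a company controlled by Director Lindqvist requires three-fourths of the disinterested directors present (12 − 1 = 11).
3/4 of 11 = 8.25, rounded up to 9.

9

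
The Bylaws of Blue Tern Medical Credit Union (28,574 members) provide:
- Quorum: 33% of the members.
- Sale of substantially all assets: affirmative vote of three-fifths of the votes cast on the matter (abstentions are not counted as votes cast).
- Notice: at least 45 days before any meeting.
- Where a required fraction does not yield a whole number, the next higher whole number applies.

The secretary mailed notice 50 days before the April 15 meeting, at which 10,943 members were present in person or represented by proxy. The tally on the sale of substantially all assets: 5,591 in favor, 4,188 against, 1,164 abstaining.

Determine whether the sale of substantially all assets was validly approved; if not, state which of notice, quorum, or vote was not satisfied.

Notice: 50 days given; 45 required. Satisfied.
Quorum: 33% of 28,574 = 9,429.42, rounded up to 9,430; 10,943 present. Satisfied.
Vote: requires three-fifths of the votes cast (10,943 − 1,164 abstaining = 9,779); 3/5 of 9779 = 5867.40, rounded up to 5868, so 5,868 needed; 5,591 in favor. Not satisfied.

Invalid — vote requirement not satisfied.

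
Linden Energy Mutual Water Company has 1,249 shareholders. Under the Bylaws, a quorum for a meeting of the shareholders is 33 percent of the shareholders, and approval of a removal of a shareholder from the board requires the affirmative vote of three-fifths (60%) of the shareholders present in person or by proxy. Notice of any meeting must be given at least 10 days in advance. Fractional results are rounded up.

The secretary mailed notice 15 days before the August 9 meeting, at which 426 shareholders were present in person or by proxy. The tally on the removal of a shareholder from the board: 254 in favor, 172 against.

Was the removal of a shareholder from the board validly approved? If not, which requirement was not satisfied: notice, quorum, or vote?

Invalid — vote requirement not satisfied.

Notice: 15 days given; 10 required. Satisfied.
Quorum: 33% of 1,249 = 412.17, rounded up to 413; 426 present. Satisfied.
Vote: requires three-fifths of those present (426); 3/5 of 426 = 255.60, rounded up to 256, so 256 needed; 254 in favor. Not satisfied.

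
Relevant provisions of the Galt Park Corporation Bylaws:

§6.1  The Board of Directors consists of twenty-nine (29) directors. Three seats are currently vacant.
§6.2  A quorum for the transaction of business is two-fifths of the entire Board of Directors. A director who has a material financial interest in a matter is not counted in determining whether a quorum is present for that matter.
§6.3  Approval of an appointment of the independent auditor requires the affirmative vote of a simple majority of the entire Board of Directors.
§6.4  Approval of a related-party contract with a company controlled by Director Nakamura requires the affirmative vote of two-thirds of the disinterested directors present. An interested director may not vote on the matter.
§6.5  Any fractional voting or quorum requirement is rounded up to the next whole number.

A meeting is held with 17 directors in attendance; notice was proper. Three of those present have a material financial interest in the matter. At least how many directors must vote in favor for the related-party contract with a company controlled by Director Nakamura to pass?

The related-party contract with a company controlled by Director Nakamura requires two-thirds of the disinterested directors present (17 − 3 = 14).
2/3 of 14 = 9.33, rounded up to 10.

10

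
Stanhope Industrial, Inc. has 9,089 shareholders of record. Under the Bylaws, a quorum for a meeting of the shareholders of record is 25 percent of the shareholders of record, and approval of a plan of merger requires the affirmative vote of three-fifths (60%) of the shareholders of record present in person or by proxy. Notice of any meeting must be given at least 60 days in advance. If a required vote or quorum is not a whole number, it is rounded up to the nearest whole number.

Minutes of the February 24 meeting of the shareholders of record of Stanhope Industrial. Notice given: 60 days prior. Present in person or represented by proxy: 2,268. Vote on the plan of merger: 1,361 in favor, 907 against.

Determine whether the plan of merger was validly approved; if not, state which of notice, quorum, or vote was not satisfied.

Invalid — quorum requirement not satisfied.

Notice: 60 days given; 60 required. Satisfied.
Quorum: 25% of 9,089 = 2,272.25, rounded up to 2,273; 2,268 present. Not satisfied.
Vote: requires three-fifths of those present (2,268); 3/5 of 2268 = 1360.80, rounded up to 1361, so 1,361 needed; 1,361 in favor. Satisfied.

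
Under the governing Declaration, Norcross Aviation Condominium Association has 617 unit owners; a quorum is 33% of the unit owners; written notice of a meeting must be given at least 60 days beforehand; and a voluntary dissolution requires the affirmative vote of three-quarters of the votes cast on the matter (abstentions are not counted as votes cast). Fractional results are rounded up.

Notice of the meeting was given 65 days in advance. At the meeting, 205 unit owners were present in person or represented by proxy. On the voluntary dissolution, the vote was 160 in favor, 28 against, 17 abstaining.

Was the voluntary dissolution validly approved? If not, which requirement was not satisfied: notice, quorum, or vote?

Notice: 65 days given; 60 required. Satisfied.
Quorum: 33% of 617 = 203.61, rounded up to 204; 205 present. Satisfied.
Vote: requires three-fourths of the votes cast (205 − 17 abstaining = 188); 3/4 of 188 = 141, so 141 needed; 160 in favor. Satisfied.

Valid — all requirements satisfied.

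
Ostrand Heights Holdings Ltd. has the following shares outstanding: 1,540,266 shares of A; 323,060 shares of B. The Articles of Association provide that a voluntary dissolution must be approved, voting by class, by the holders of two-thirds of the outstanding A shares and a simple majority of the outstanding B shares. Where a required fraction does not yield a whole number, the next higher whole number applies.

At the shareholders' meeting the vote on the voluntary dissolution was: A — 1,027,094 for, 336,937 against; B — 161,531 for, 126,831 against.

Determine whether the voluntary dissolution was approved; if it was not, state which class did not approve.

Approved — every class gave the required vote.

A: 2/3 of 1540266 = 1026844; 1,026,844 required, 1,027,094 in favor — approved.
B: a majority of 323060 is 161531; 161,531 required, 161,531 in favor — approved.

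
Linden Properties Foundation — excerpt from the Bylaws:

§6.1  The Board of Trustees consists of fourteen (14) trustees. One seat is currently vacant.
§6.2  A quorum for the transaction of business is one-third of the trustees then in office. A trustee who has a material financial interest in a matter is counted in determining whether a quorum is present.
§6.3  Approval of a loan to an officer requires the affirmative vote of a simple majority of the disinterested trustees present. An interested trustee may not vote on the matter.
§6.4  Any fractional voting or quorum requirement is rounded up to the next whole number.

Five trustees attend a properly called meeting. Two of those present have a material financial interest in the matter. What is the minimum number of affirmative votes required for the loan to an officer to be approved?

The loan to an officer requires a majority of the disinterested trustees present (5 − 2 = 3).
A majority of 3 is 2.

2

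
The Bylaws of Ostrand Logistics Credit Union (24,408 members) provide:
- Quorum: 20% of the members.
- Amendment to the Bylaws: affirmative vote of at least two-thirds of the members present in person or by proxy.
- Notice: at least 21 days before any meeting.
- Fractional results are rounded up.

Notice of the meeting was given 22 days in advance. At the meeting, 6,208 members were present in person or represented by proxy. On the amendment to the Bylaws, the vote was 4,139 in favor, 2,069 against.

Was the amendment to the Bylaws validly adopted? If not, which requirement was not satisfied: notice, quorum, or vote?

Notice: 22 days given; 21 required. Satisfied.
Quorum: 20% of 24,408 = 4,881.60, rounded up to 4,882; 6,208 present. Satisfied.
Vote: requires two-thirds of those present (6,208); 2/3 of 6208 = 4138.67, rounded up to 4139, so 4,139 needed; 4,139 in favor. Satisfied.

Valid — all requirements satisfied.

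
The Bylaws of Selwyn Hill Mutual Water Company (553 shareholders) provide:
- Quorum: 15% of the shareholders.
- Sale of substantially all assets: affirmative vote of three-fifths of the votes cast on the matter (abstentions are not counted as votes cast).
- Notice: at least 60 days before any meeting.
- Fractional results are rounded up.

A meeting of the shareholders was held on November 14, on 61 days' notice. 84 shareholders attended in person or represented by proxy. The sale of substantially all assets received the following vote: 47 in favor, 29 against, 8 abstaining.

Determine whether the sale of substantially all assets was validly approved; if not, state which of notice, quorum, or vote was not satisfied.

Notice: 61 days given; 60 required. Satisfied.
Quorum: 15% of 553 = 82.95, rounded up to 83; 84 present. Satisfied.
Vote: requires three-fifths of the votes cast (84 − 8 abstaining = 76); 3/5 of 76 = 45.60, rounded up to 46, so 46 needed; 47 in favor. Satisfied.

Valid — all requirements satisfied.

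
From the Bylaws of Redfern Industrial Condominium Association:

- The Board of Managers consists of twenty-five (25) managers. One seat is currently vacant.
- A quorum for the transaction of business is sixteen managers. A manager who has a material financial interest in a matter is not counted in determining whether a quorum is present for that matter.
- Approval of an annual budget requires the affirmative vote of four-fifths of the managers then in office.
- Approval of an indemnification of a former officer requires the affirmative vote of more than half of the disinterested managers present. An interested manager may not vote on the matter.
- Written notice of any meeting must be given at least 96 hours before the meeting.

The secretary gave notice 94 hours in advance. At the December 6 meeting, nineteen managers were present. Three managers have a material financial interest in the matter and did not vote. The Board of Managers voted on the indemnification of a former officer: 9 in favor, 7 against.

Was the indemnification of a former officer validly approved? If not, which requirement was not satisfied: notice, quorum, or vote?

Invalid — notice requirement not satisfied.

Notice: 94 hours given; 96 required (94 < 96). Not satisfied.
Quorum: 19 present, but the 3 interested managers do not count, leaving 16. Quorum is 16. Satisfied.
Vote: the indemnification of a former officer requires a majority of the disinterested managers present (19 − 3 = 16). A majority of 16 is 9, so 9 affirmative votes are needed; 9 voted in favor. Satisfied.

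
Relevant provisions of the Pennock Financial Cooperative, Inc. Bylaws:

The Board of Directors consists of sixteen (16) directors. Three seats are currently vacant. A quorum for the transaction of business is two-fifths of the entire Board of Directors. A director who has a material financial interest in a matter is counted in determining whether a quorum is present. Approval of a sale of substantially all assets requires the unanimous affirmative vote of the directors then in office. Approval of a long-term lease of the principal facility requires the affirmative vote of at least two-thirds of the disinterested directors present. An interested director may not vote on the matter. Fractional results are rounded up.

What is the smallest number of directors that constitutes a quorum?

2/5 of 16 = 6.40, rounded up to 7.

7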